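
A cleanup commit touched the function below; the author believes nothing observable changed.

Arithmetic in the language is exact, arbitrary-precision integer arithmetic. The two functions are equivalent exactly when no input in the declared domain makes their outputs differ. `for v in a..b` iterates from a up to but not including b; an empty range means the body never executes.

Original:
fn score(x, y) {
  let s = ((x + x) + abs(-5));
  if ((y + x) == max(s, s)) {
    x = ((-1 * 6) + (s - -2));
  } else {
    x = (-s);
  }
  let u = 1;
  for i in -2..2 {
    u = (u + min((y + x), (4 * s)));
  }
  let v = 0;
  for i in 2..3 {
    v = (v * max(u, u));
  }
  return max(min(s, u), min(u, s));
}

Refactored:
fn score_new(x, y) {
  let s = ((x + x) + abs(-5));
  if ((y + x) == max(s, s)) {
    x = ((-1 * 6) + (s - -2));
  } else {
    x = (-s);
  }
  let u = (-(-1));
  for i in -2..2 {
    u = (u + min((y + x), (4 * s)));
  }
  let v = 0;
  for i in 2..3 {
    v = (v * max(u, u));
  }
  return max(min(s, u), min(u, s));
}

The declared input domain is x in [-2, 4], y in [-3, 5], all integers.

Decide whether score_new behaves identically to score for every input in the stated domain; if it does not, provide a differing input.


Comparing the listings, the differences include: same computation, different form.
As a probe, take x=1, y=-1: score runs s := 7 | ((y + x) == max(s, s)): false | x := -7 | u := 1 | iter i=-2: | u := -7 | iter i=-1: | u := -15 | iter i=0: | u := -23 | iter i=1: | u := -31 | v := 0 | iter i=2: | v := 0 | result -31; score_new runs s := 7 | ((y + x) == max(s, s)): false | x := -7 | u := 1 | iter i=-2: | u := -7 | iter i=-1: | u := -15 | iter i=0: | u := -23 | iter i=1: | u := -31 | v := 0 | iter i=2: | v := 0 | result -31; both end at -31.
Across all 63 domain points the two functions coincide.
verdict: equivalent


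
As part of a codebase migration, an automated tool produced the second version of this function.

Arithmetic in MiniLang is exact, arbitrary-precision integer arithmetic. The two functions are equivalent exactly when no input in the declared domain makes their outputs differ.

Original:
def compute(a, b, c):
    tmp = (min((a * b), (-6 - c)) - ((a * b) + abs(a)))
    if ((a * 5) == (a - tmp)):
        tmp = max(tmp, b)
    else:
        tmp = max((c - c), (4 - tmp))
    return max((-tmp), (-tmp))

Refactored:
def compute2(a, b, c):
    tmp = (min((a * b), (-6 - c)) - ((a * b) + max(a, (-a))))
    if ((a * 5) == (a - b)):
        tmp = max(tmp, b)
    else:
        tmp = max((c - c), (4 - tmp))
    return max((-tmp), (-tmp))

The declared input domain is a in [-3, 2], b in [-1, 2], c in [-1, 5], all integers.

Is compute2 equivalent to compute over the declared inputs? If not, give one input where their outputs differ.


The rewrite breaks on a=0, b=0, c=-1, where the results are -9 and 0.
compute: tmp=-5, then ((a * 5) == (a - tmp)) is false, then tmp=9, then returns -9
compute2: tmp=-5, then ((a * 5) == (a - b)) is true, then tmp=0, then returns 0
verdict: not equivalent; witness: a=0, b=0, c=-1


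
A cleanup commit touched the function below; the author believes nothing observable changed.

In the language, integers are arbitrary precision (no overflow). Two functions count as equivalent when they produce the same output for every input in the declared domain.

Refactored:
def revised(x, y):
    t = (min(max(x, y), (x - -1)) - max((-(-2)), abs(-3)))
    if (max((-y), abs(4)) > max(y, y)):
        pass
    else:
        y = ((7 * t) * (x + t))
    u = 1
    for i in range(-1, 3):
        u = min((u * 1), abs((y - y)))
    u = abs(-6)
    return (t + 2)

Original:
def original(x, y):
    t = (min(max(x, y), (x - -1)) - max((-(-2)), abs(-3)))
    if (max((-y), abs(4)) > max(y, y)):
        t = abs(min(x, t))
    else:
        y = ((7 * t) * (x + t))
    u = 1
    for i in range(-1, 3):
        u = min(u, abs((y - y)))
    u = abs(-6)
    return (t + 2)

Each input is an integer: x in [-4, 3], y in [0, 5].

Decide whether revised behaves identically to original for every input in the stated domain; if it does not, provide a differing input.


Input x=-4, y=0: 8 from original versus -4 from revised.
verdict: not equivalent; witness: x=-4, y=0


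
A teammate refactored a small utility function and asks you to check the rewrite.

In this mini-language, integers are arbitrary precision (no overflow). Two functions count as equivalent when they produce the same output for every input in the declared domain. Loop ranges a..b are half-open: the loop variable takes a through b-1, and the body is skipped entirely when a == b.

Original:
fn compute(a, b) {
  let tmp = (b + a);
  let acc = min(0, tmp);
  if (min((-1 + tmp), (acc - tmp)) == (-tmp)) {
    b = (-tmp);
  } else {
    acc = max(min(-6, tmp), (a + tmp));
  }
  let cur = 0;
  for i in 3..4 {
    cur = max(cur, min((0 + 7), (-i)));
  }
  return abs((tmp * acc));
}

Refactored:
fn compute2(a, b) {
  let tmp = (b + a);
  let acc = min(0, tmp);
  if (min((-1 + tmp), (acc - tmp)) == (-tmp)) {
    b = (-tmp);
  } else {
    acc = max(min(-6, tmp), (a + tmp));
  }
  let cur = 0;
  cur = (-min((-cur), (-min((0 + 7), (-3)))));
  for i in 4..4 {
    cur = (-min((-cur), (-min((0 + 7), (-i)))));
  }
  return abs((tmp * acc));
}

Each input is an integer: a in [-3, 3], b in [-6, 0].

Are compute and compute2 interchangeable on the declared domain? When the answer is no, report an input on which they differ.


Side by side, the visible changes include: loop structure differs, constant usage differs, statement counts differ, arithmetic usage differs, min/max/abs usage differs.
One worked example (a=0, b=-5) — compute: tmp=-5, then acc=-5, then (min((-1 + tmp), (acc - tmp)) == (-tmp)) is false, then acc=-5, then cur=0, then (i=3), then cur=0, then returns 25; compute2: tmp=-5, then acc=-5, then (min((-1 + tmp), (acc - tmp)) == (-tmp)) is false, then acc=-5, then cur=0, then cur=0, then the loop over i runs zero times, then returns 25; agreement on 25.
An exhaustive pass over the 49 declared inputs shows identical outputs.
verdict: equivalent


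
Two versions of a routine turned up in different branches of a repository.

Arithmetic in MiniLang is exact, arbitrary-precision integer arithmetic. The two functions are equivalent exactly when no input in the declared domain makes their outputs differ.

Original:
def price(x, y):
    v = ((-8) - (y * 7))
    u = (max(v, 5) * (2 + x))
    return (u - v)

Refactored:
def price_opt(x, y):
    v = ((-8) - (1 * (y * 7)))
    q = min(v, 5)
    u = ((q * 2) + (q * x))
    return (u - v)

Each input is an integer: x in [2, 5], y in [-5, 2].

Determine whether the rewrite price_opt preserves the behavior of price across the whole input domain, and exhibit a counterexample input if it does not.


The rewrite breaks on x=2, y=-5, where the results are 81 and -7.
price: v becomes 27; next u becomes 108; next final value 81
price_opt: v becomes 27; next q becomes 5; next u becomes 20; next final value -7
verdict: not equivalent; witness: x=2, y=-5


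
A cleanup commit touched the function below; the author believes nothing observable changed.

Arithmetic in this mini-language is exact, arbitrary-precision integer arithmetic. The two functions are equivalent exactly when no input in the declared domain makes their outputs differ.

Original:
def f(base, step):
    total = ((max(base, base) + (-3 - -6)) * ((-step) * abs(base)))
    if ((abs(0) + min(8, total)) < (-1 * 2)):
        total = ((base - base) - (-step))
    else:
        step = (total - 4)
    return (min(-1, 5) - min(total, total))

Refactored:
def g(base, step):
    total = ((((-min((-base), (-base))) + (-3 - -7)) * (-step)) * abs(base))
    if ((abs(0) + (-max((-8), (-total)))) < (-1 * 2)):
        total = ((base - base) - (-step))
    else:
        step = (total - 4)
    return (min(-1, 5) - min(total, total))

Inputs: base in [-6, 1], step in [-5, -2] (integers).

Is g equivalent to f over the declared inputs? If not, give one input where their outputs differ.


Take base=-4, step=-5.
f: total := -20 | ((abs(0) + min(8, total)) < (-1 * 2)): true | total := -5 | result 4
g: total := 0 | ((abs(0) + (-max((-8), (-total)))) < (-1 * 2)): false | step := -4 | result -1
4 against -1: the behavior changed.
verdict: not equivalent; witness: base=-4, step=-5


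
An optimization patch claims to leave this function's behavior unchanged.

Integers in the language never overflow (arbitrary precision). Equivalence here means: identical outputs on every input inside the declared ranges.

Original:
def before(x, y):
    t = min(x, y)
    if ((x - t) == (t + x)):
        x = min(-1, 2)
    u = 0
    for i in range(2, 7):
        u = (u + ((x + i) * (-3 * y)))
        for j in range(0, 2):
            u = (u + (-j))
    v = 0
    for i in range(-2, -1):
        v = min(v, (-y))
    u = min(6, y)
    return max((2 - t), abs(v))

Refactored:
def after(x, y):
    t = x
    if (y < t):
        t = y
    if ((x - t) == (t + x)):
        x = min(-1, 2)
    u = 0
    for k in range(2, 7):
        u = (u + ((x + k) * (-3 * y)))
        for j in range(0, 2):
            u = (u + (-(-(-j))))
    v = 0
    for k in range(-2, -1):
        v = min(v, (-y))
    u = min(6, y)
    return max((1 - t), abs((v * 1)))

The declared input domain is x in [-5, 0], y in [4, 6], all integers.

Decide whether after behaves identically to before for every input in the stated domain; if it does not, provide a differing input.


Input x=-5, y=4: 7 from before versus 6 from after.
verdict: not equivalent; witness: x=-5, y=4


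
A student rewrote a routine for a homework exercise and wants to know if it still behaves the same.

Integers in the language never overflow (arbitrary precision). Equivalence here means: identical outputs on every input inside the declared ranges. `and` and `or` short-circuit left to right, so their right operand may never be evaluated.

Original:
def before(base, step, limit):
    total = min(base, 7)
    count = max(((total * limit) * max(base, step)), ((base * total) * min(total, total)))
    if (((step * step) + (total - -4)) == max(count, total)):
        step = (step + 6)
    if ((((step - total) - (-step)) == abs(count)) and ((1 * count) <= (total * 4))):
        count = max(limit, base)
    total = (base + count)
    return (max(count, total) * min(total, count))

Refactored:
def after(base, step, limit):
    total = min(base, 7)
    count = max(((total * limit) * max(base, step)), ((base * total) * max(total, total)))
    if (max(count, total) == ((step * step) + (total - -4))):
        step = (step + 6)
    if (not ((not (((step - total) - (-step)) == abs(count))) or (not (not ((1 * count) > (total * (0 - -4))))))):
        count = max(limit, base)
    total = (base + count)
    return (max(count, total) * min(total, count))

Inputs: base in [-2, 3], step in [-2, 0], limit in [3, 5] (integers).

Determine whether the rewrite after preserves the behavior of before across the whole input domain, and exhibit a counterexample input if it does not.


The one real change (`min(total, total)` became `max(total, total)`) has no effect anywhere in the declared ranges.
Spot check at base=3, step=0, limit=5 — before: total becomes 3; next count becomes 45; next (((step * step) + (total - -4)) == max(count, total)) evaluates to false; next ((((step - total) - (-step)) == abs(count)) and ((1 * count) <= (total * 4))) evaluates to false; next total becomes 48; next final value 2160. after: total becomes 3; next count becomes 45; next (max(count, total) == ((step * step) + (total - -4))) evaluates to false; next (not ((not (((step - total) - (-step)) == abs(count))) or (not (not ((1 * count) > (total * (0 - -4))))))) evaluates to false; next total becomes 48; next final value 2160. Both give 2160.
Every one of the 54 inputs gives matching results.
verdict: equivalent


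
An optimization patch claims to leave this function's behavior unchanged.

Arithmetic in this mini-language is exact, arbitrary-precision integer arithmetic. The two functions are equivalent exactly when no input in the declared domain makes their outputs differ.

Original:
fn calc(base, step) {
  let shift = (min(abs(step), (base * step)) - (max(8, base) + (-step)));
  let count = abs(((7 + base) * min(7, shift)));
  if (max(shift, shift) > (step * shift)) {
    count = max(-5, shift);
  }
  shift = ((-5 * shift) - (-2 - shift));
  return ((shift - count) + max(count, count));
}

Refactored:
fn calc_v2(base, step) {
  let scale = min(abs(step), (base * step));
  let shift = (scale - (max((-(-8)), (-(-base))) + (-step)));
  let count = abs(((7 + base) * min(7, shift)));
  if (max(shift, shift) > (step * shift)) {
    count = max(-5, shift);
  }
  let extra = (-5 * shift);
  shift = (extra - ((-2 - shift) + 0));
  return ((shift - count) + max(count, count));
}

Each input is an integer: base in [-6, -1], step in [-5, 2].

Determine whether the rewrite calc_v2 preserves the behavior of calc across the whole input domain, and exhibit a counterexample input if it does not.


The two versions differ — the changes include statement counts differ; local variable names differ; arithmetic usage differs; constant usage differs.
Tracing base=-6, step=1: calc: shift=-13, then count=13, then (max(shift, shift) > (step * shift)) is false, then shift=54, then returns 54 | calc_v2: scale=-6, then shift=-13, then count=13, then (max(shift, shift) > (step * shift)) is false, then extra=65, then shift=54, then returns 54 — matching result 54.
Across all 48 domain points the two functions coincide.
verdict: equivalent


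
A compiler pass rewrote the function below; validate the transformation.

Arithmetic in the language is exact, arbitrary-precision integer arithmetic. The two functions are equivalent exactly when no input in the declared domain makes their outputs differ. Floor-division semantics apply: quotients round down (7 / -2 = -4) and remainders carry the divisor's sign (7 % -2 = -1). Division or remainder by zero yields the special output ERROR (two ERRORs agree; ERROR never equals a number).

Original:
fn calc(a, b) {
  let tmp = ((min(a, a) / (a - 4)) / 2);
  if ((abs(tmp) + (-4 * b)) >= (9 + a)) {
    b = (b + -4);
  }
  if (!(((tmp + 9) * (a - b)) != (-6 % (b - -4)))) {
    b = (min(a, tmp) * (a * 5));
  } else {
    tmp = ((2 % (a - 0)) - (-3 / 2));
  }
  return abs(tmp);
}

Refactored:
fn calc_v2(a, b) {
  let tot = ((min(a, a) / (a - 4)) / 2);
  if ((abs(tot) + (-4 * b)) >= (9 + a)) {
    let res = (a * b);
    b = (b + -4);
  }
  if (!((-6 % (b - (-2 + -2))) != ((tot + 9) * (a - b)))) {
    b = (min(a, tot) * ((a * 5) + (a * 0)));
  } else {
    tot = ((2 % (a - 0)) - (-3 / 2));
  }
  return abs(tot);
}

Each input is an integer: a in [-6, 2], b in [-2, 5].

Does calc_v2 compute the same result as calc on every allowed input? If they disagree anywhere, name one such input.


Differences: arithmetic usage differs, and statement counts differ, and constant usage differs, and local variable names differ — yet all 72 inputs agree.
verdict: equivalent


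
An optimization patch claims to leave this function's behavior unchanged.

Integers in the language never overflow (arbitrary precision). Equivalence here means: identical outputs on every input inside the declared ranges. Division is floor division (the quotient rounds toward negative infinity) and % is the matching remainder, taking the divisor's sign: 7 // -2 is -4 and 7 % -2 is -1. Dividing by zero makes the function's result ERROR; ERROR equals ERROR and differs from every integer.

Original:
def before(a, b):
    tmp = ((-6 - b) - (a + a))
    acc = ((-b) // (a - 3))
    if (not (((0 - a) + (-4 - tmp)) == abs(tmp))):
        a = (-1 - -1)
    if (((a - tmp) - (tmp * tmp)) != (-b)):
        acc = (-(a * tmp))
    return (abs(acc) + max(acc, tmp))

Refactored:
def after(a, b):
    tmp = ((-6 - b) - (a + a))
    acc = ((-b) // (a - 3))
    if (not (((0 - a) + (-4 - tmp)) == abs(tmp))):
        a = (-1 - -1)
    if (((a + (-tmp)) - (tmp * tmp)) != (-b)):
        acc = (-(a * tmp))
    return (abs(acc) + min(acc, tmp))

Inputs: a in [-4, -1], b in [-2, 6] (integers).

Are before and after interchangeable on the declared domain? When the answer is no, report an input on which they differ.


Take a=-4, b=-2.
before: tmp = 4; acc = -1; (not (((0 - a) + (-4 - tmp)) == abs(tmp))) -> true; a = 0; (((a - tmp) - (tmp * tmp)) != (-b)) -> true; acc = 0; return 4
after: tmp = 4; acc = -1; (not (((0 - a) + (-4 - tmp)) == abs(tmp))) -> true; a = 0; (((a + (-tmp)) - (tmp * tmp)) != (-b)) -> true; acc = 0; return 0
4 != 0, so the rewrite changes behavior.
verdict: not equivalent; witness: a=-4, b=-2


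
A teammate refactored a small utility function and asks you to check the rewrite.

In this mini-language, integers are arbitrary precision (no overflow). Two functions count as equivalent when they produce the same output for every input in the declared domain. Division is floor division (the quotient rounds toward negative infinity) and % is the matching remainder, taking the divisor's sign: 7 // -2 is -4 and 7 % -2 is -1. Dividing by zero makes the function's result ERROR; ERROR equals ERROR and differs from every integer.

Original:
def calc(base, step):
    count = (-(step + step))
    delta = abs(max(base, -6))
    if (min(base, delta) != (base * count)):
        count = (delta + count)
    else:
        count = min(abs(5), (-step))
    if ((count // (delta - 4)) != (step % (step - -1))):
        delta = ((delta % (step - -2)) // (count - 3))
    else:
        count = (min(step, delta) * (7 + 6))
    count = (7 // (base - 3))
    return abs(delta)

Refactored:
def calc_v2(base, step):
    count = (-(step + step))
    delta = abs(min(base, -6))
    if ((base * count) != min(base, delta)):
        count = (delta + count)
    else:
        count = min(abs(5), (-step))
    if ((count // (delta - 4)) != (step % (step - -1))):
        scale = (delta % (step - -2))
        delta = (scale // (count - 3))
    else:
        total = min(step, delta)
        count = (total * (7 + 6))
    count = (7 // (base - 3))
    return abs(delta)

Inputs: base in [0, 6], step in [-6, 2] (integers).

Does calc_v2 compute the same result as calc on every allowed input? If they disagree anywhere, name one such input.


Not equivalent: base=0, step=-6 separates them (0 vs 1).
calc: count becomes 12; next delta becomes 0; next (min(base, delta) != (base * count)) evaluates to false; next count becomes 5; next ((count // (delta - 4)) != (step % (step - -1))) evaluates to true; next delta becomes 0; next count becomes -3; next final value 0
calc_v2: count becomes 12; next delta becomes 6; next ((base * count) != min(base, delta)) evaluates to false; next count becomes 5; next ((count // (delta - 4)) != (step % (step - -1))) evaluates to true; next scale becomes -2; next delta becomes -1; next count becomes -3; next final value 1
verdict: not equivalent; witness: base=0, step=-6


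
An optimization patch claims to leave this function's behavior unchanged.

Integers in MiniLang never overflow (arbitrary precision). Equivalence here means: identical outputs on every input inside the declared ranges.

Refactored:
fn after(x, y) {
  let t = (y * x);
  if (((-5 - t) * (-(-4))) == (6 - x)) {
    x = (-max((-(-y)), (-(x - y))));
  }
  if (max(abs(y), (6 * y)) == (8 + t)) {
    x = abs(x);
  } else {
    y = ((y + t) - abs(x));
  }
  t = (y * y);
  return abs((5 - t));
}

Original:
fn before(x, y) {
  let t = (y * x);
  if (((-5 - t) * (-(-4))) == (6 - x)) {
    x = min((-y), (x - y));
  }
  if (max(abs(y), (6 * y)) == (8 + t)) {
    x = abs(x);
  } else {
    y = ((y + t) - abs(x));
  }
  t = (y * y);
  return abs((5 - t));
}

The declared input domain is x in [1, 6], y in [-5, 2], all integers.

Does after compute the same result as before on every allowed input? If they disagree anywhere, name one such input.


The two are interchangeable: min/max/abs usage differs, and every declared input agrees.
Tracing x=2, y=0: before: t := 0 | (((-5 - t) * (-(-4))) == (6 - x)): false | (max(abs(y), (6 * y)) == (8 + t)): false | y := -2 | t := 4 | result 1 | after: t := 0 | (((-5 - t) * (-(-4))) == (6 - x)): false | (max(abs(y), (6 * y)) == (8 + t)): false | y := -2 | t := 4 | result 1 — matching result 1.
Across all 48 domain points the two functions coincide.
verdict: equivalent


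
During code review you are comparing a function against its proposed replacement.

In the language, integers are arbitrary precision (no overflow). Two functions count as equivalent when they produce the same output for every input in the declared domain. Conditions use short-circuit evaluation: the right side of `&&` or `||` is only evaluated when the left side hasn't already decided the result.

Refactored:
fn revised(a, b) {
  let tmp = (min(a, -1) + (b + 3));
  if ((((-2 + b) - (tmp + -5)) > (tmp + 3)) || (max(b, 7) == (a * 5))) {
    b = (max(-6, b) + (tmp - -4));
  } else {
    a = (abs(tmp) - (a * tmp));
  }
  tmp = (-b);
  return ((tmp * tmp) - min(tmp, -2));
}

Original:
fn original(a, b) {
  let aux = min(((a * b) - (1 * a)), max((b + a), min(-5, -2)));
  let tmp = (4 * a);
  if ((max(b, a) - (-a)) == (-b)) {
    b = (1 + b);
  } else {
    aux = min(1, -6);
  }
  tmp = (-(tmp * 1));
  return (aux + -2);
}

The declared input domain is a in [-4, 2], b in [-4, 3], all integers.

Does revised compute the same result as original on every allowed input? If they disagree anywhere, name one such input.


Not equivalent: a=-4, b=-4 separates them (-8 vs 27).
original: aux=-5, then tmp=-16, then ((max(b, a) - (-a)) == (-b)) is false, then aux=-6, then tmp=16, then returns -8
revised: tmp=-5, then ((((-2 + b) - (tmp + -5)) > (tmp + 3)) || (max(b, 7) == (a * 5))) is true, then b=-5, then tmp=5, then returns 27
verdict: not equivalent; witness: a=-4, b=-4


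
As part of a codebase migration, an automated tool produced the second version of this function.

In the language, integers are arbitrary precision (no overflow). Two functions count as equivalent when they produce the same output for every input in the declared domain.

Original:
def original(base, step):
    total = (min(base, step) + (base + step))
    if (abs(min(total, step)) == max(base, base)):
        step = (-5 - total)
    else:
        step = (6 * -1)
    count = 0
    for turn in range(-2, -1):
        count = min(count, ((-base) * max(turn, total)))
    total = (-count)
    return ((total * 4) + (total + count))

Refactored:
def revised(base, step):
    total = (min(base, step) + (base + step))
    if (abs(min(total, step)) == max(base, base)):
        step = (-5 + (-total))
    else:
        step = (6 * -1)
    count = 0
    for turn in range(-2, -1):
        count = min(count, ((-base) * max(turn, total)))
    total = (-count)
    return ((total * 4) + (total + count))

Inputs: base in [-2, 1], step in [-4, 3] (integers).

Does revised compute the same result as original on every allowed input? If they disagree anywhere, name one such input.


The two are interchangeable: arithmetic usage differs, and every declared input agrees.
One worked example (base=1, step=-1) — original: total becomes -1; next (abs(min(total, step)) == max(base, base)) evaluates to true; next step becomes -4; next count becomes 0; next at turn=-2:; next count becomes 0; next total becomes 0; next final value 0; revised: total becomes -1; next (abs(min(total, step)) == max(base, base)) evaluates to true; next step becomes -4; next count becomes 0; next at turn=-2:; next count becomes 0; next total becomes 0; next final value 0; agreement on 0.
Sweeping the whole domain (32 inputs) finds no disagreement.
verdict: equivalent


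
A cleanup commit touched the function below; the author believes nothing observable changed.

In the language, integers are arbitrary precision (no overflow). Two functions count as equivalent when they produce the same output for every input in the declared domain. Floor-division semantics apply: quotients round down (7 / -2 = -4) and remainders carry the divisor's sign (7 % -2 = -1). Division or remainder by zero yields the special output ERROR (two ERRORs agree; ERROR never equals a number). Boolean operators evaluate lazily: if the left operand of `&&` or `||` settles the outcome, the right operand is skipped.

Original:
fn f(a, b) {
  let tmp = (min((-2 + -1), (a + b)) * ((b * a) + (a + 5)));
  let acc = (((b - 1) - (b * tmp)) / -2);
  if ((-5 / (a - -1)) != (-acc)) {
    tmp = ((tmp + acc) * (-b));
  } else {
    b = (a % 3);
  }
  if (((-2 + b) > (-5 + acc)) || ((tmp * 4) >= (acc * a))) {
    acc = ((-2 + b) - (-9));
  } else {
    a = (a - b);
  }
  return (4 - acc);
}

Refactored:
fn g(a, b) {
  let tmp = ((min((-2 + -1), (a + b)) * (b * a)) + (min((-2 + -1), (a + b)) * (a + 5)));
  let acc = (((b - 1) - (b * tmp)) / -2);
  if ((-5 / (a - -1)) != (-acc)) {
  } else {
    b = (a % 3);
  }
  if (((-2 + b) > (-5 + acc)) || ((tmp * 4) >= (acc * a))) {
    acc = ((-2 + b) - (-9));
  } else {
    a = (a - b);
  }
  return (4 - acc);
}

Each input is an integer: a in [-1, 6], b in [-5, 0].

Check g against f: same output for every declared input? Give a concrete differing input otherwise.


At a=0, b=-5: f gives 2, g gives -61.
verdict: not equivalent; witness: a=0, b=-5


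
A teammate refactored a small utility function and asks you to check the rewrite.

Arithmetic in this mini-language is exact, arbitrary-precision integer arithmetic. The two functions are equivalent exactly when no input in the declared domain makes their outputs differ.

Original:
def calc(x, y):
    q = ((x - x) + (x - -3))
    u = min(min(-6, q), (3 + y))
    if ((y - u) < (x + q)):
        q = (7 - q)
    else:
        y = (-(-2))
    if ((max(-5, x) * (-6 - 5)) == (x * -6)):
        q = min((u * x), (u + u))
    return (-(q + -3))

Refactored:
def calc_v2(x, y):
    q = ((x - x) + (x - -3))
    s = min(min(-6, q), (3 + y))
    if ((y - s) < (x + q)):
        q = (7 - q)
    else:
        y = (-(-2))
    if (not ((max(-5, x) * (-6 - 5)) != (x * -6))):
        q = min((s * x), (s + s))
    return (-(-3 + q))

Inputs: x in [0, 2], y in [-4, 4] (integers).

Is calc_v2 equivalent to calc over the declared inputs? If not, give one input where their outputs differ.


The two versions differ — the changes include comparison usage differs; and local variable names differ; and boolean connective usage differs.
Spot check at x=0, y=0 — calc: q=3, then u=-6, then ((y - u) < (x + q)) is false, then y=2, then ((max(-5, x) * (-6 - 5)) == (x * -6)) is true, then q=-12, then returns 15. calc_v2: q=3, then s=-6, then ((y - s) < (x + q)) is false, then y=2, then (not ((max(-5, x) * (-6 - 5)) != (x * -6))) is true, then q=-12, then returns 15. Both give 15.
An exhaustive pass over the 27 declared inputs shows identical outputs.
verdict: equivalent


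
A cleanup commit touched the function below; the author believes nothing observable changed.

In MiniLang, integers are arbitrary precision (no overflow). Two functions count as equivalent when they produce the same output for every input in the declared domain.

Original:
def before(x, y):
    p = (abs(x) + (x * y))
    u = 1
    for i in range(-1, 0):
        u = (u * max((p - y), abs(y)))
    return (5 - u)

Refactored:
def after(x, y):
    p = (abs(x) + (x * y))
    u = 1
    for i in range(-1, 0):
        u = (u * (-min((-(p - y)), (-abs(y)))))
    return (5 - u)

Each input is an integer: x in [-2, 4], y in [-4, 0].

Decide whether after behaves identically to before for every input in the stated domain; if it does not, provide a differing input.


Side by side, the visible changes include: min/max/abs usage differs.
One worked example (x=4, y=-1) — before: p becomes 0; next u becomes 1; next at i=-1:; next u becomes 1; next final value 4; after: p becomes 0; next u becomes 1; next at i=-1:; next u becomes 1; next final value 4; agreement on 4.
Every one of the 35 inputs gives matching results.
verdict: equivalent


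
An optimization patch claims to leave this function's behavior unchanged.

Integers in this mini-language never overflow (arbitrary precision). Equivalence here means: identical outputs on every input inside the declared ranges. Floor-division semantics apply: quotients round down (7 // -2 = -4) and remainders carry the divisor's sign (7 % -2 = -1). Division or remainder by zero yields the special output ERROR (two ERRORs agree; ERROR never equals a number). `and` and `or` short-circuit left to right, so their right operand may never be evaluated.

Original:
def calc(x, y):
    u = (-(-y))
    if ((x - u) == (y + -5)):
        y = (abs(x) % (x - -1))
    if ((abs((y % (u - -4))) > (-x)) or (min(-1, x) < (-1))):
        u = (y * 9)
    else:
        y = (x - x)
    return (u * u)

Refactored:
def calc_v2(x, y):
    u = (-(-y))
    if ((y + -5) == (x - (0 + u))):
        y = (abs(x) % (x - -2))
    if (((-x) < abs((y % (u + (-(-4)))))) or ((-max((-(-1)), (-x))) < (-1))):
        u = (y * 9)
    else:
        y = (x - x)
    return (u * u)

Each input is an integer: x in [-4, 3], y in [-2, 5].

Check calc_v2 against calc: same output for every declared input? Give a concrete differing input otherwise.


There is a counterexample at x=-3, y=1: 81 on one side, 0 on the other.
calc: u := 1 | ((x - u) == (y + -5)): true | y := -1 | ((abs((y % (u - -4))) > (-x)) or (min(-1, x) < (-1))): true | u := -9 | result 81
calc_v2: u := 1 | ((y + -5) == (x - (0 + u))): true | y := 0 | (((-x) < abs((y % (u + (-(-4)))))) or ((-max((-(-1)), (-x))) < (-1))): true | u := 0 | result 0
verdict: not equivalent; witness: x=-3, y=1


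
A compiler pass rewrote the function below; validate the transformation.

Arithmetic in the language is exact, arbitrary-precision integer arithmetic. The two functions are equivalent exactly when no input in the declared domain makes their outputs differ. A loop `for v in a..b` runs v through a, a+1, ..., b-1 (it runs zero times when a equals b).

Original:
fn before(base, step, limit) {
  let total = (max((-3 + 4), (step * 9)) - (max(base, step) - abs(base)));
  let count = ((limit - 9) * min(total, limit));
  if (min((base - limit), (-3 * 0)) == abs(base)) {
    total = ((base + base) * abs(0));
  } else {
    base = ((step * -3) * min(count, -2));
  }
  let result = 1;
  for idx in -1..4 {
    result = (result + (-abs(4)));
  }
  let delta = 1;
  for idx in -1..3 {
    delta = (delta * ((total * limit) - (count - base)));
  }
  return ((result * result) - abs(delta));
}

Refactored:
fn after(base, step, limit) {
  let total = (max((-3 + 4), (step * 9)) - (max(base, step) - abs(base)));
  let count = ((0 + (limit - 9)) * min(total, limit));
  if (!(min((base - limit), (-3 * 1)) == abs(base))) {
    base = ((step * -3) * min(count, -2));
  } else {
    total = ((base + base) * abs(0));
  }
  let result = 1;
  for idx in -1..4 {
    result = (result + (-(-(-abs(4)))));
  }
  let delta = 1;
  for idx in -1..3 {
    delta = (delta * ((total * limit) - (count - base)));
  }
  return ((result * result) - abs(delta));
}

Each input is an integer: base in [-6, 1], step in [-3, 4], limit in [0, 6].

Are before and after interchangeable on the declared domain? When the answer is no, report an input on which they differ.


There is a counterexample at base=0, step=-3, limit=0: 361 on one side, -104615 on the other.
before: total=1, then count=0, then (min((base - limit), (-3 * 0)) == abs(base)) is true, then total=0, then result=1, then (idx=-1), then result=-3, then (idx=0), then result=-7, then (idx=1), then result=-11, then (idx=2), then result=-15, then (idx=3), then result=-19, then delta=1, then (idx=-1), then delta=0, then (idx=0), then delta=0, then (idx=1), then delta=0, then (idx=2), then delta=0, then returns 361
after: total=1, then count=0, then (!(min((base - limit), (-3 * 1)) == abs(base))) is true, then base=-18, then result=1, then (idx=-1), then result=-3, then (idx=0), then result=-7, then (idx=1), then result=-11, then (idx=2), then result=-15, then (idx=3), then result=-19, then delta=1, then (idx=-1), then delta=-18, then (idx=0), then delta=324, then (idx=1), then delta=-5832, then (idx=2), then delta=104976, then returns -104615
verdict: not equivalent; witness: base=0, step=-3, limit=0


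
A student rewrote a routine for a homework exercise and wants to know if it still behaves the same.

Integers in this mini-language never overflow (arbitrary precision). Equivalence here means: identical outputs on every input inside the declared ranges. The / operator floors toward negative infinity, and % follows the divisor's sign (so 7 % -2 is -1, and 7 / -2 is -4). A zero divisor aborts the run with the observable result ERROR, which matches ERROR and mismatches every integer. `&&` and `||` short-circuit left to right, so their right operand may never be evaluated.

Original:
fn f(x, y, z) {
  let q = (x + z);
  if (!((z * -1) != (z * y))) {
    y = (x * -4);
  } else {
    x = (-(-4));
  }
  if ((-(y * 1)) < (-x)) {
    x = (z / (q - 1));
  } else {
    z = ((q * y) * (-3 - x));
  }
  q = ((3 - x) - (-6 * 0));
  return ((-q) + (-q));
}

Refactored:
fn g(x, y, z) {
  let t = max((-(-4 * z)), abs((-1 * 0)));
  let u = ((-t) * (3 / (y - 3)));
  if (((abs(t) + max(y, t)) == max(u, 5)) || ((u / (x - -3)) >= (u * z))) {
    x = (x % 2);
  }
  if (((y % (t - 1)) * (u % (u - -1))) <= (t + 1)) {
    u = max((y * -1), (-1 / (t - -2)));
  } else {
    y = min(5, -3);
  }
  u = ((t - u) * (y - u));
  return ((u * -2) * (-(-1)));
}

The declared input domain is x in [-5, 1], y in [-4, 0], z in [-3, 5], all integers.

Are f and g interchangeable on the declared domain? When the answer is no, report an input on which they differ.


These are not equivalent — on x=-5, y=-4, z=-3 the outputs split (2 vs -64).
f: q = -8; (!((z * -1) != (z * y))) -> false; x = 4; ((-(y * 1)) < (-x)) -> false; z = -224; q = -1; return 2
g: t = 0; u = 0; (((abs(t) + max(y, t)) == max(u, 5)) || ((u / (x - -3)) >= (u * z))) -> true; x = 1; (((y % (t - 1)) * (u % (u - -1))) <= (t + 1)) -> true; u = 4; u = 32; return -64
verdict: not equivalent; witness: x=-5, y=-4, z=-3


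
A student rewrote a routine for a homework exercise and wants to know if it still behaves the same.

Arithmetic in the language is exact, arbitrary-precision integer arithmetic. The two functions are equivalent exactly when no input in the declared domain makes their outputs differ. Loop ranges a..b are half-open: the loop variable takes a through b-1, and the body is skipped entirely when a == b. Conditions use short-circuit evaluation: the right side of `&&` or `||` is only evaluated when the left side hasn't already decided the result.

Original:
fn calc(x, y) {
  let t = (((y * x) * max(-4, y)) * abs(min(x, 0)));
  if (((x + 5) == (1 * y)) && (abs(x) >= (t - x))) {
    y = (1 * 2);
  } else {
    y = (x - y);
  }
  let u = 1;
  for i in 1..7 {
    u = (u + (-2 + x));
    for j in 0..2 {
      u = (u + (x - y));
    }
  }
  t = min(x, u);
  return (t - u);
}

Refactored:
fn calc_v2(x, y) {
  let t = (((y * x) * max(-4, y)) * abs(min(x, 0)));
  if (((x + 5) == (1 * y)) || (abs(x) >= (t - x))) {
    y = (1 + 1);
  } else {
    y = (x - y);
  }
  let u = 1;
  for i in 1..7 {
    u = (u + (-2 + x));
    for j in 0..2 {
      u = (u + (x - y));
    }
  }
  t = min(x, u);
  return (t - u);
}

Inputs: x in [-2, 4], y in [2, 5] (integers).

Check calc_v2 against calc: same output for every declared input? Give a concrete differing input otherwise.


These are not equivalent — on x=-2, y=2 the outputs split (-3 vs 0).
calc: t becomes -16; next (((x + 5) == (1 * y)) && (abs(x) >= (t - x))) evaluates to false; next y becomes -4; next u becomes 1; next at i=1:; next u becomes -3; next at j=0:; next u becomes -1; next at j=1:; next u becomes 1; next at i=2:; next u becomes -3; next at j=0:; next u becomes -1; next at j=1:; next u becomes 1; next at i=3:; next u becomes -3; next at j=0:; next u becomes -1; next at j=1:; next u becomes 1; next at i=4:; next u becomes -3; next at j=0:; next u becomes -1; next at j=1:; next u becomes 1; next at i=5:; next u becomes -3; next at j=0:; next u becomes -1; next at j=1:; next u becomes 1; next at i=6:; next u becomes -3; next at j=0:; next u becomes -1; next at j=1:; next u becomes 1; next t becomes -2; next final value -3
calc_v2: t becomes -16; next (((x + 5) == (1 * y)) || (abs(x) >= (t - x))) evaluates to true; next y becomes 2; next u becomes 1; next at i=1:; next u becomes -3; next at j=0:; next u becomes -7; next at j=1:; next u becomes -11; next at i=2:; next u becomes -15; next at j=0:; next u becomes -19; next at j=1:; next u becomes -23; next at i=3:; next u becomes -27; next at j=0:; next u becomes -31; next at j=1:; next u becomes -35; next at i=4:; next u becomes -39; next at j=0:; next u becomes -43; next at j=1:; next u becomes -47; next at i=5:; next u becomes -51; next at j=0:; next u becomes -55; next at j=1:; next u becomes -59; next at i=6:; next u becomes -63; next at j=0:; next u becomes -67; next at j=1:; next u becomes -71; next t becomes -71; next final value 0
verdict: not equivalent; witness: x=-2, y=2


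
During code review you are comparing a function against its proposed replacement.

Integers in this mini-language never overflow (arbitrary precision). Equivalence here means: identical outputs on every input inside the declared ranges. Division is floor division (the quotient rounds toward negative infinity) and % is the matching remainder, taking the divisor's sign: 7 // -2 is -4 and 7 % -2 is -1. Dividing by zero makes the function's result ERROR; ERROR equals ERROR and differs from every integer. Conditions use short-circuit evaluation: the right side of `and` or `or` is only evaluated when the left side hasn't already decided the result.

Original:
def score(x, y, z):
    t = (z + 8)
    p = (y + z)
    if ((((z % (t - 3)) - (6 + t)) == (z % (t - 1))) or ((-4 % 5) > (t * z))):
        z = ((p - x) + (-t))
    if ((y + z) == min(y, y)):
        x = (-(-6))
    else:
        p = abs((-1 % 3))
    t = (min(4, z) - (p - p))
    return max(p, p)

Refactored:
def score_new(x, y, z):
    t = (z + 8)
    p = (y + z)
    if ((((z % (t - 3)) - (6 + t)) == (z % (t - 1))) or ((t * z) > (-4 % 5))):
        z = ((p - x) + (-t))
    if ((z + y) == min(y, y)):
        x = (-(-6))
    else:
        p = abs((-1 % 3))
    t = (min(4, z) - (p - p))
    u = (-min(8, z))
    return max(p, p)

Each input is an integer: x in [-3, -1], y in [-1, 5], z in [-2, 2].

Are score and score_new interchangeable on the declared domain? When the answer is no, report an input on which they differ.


Take x=-3, y=-1, z=0.
score: t becomes 8; next p becomes -1; next ((((z % (t - 3)) - (6 + t)) == (z % (t - 1))) or ((-4 % 5) > (t * z))) evaluates to true; next z becomes -6; next ((y + z) == min(y, y)) evaluates to false; next p becomes 2; next t becomes -6; next final value 2
score_new: t becomes 8; next p becomes -1; next ((((z % (t - 3)) - (6 + t)) == (z % (t - 1))) or ((t * z) > (-4 % 5))) evaluates to false; next ((z + y) == min(y, y)) evaluates to true; next x becomes 6; next t becomes 0; next u becomes 0; next final value -1
2 != -1, so the rewrite changes behavior.
verdict: not equivalent; witness: x=-3, y=-1, z=0


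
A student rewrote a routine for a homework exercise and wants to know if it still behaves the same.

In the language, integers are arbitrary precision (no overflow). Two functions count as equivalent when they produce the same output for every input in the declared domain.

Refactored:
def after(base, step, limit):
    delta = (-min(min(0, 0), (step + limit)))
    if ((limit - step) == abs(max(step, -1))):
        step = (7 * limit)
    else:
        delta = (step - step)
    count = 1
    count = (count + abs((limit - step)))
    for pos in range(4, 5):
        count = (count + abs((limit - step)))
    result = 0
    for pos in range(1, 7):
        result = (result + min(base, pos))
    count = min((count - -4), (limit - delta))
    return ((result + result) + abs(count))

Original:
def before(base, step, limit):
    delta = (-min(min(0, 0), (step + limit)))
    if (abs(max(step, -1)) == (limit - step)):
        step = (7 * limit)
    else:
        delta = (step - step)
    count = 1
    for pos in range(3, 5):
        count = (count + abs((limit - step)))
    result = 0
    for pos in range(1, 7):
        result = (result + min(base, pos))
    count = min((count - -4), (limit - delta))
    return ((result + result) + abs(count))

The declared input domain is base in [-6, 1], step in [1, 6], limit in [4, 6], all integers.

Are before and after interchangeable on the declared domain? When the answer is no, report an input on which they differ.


Side by side, the visible changes include: arithmetic usage differs, loop structure differs, statement counts differ, min/max/abs usage differs.
Spot check at base=-2, step=1, limit=6 — before: delta := 0 | (abs(max(step, -1)) == (limit - step)): false | delta := 0 | count := 1 | iter pos=3: | count := 6 | iter pos=4: | count := 11 | result := 0 | iter pos=1: | result := -2 | iter pos=2: | result := -4 | iter pos=3: | result := -6 | iter pos=4: | result := -8 | iter pos=5: | result := -10 | iter pos=6: | result := -12 | count := 6 | result -18. after: delta := 0 | ((limit - step) == abs(max(step, -1))): false | delta := 0 | count := 1 | count := 6 | iter pos=4: | count := 11 | result := 0 | iter pos=1: | result := -2 | iter pos=2: | result := -4 | iter pos=3: | result := -6 | iter pos=4: | result := -8 | iter pos=5: | result := -10 | iter pos=6: | result := -12 | count := 6 | result -18. Both give -18.
Every one of the 144 inputs gives matching results.
verdict: equivalent
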